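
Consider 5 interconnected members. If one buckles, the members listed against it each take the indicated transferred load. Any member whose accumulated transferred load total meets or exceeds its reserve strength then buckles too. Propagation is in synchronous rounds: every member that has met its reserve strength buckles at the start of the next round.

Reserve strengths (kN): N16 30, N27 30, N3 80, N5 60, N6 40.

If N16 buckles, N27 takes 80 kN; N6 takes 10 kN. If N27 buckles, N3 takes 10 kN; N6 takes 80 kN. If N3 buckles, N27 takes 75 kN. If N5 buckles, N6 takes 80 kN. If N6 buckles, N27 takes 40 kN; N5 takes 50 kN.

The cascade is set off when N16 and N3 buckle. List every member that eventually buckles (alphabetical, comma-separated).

Round 1 — N16, N3 buckle (initial).
  N27: +80+75 → 155 ≥ 30
  N6: +10 → 10 < 40
Round 2 — N27 buckles.
  N6: +80 → 90 ≥ 40
Round 3 — N6 buckles.
  N5: +50 → 50 < 60
No further bucklings.

N16, N27, N3, N6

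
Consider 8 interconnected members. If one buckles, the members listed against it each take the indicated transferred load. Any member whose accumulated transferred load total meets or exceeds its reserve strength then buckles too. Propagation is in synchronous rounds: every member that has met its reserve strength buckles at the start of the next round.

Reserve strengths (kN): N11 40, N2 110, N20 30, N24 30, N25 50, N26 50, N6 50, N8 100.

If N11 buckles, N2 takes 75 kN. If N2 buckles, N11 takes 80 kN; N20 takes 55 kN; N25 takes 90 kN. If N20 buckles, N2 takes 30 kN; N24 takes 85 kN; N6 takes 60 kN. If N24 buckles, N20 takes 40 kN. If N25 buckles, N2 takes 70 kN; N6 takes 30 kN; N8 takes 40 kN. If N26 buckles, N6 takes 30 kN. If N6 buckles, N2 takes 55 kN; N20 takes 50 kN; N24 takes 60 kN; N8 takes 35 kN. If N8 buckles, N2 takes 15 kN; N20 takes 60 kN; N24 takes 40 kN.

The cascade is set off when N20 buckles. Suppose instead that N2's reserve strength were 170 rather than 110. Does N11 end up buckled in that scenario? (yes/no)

With N2's reserve strength at 170:
Round 1 — N20 buckles (initial).
  N2: +30 → 30 < 170
  N24: +85 → 85 ≥ 30
  N6: +60 → 60 ≥ 50
Round 2 — N24, N6 buckle.
  N2: +55 → 85 < 170
  N8: +35 → 35 < 100
No further bucklings.

no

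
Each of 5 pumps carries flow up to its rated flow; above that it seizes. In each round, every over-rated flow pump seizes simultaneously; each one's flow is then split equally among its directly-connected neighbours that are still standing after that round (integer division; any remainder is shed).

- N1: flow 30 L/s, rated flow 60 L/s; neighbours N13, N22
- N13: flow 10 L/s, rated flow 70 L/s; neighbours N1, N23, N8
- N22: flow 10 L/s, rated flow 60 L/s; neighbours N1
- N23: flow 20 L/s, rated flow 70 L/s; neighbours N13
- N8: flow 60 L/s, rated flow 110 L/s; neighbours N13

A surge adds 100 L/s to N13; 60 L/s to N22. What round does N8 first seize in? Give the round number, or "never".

Round 1 — N13 at 110 > 70; N22 at 70 > 60. N13, N22 seize.
  N13 sheds 110 L/s to N1, N23, N8: 36 each (2 lost).
    N1: 30+36 = 66 > 60
    N23: 20+36 = 56 ≤ 70
    N8: 60+36 = 96 ≤ 110
  N22 sheds 70 L/s to N1: 70 each.
    N1: 66+70 = 136 > 60
Round 2 — N1 seizes.
  N1 sheds 136 L/s: no online neighbours, lost.
No further seizures.

never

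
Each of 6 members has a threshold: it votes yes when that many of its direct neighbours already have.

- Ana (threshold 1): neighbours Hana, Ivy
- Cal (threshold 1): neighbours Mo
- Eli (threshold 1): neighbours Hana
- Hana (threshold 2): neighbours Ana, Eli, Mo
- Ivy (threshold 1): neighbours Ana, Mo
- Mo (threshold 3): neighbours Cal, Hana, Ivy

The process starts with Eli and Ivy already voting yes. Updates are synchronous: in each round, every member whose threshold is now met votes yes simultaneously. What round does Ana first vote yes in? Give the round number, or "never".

2

Round 1 — Eli, Ivy vote yes (initial).
Round 2 — checking thresholds:
  Ana: 1 of 2 neighbours ≥ 1, votes yes.
  Hana: 1 of 3 neighbours < 2, below threshold.
  Mo: 1 of 3 neighbours < 3, below threshold.
Round 3 — checking thresholds:
  Hana: 2 of 3 neighbours ≥ 2, votes yes.
  Mo: 1 of 3 neighbours < 3, below threshold.
Round 4 — no new yes votes; cascade stops.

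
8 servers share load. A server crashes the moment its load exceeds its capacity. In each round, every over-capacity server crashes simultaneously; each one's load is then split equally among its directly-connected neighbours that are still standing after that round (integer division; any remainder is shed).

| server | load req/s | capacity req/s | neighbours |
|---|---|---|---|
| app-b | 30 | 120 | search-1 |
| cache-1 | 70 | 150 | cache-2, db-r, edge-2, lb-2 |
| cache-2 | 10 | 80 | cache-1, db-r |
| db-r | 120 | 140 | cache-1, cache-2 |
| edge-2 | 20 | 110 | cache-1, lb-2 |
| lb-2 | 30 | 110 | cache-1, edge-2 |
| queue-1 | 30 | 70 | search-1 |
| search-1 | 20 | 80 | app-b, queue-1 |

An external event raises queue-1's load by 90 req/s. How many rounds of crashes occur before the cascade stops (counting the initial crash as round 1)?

Round 1 — queue-1 at 120 > 70. queue-1 crashes.
  queue-1 sheds 120 req/s to search-1: 120 each.
    search-1: 20+120 = 140 > 80
Round 2 — search-1 crashes.
  search-1 sheds 140 req/s to app-b: 140 each.
    app-b: 30+140 = 170 > 120
Round 3 — app-b crashes.
  app-b sheds 170 req/s: no online neighbours, lost.
No further crashes.

3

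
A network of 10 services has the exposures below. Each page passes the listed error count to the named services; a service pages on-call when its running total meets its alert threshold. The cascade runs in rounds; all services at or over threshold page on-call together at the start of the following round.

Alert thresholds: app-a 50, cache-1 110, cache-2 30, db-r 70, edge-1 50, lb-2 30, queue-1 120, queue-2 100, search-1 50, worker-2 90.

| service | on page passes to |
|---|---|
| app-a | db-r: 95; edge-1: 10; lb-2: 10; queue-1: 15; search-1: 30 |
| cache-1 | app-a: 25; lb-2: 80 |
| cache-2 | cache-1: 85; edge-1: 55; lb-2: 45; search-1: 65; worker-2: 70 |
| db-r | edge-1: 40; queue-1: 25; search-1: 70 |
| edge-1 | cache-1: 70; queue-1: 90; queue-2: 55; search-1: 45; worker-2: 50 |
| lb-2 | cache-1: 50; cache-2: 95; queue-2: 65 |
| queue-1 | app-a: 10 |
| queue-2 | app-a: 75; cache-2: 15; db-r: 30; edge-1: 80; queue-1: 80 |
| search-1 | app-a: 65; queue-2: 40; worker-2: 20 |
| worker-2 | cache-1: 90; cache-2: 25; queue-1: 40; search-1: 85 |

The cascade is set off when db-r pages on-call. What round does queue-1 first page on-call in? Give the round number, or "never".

5

Round 1 — db-r pages on-call (initial).
  edge-1: +40 → 40 < 50
  queue-1: +25 → 25 < 120
  search-1: +70 → 70 ≥ 50
Round 2 — search-1 pages on-call.
  app-a: +65 → 65 ≥ 50
  queue-2: +40 → 40 < 100
  worker-2: +20 → 20 < 90
Round 3 — app-a pages on-call.
  edge-1: +10 → 50 ≥ 50
  lb-2: +10 → 10 < 30
  queue-1: +15 → 40 < 120
Round 4 — edge-1 pages on-call.
  cache-1: +70 → 70 < 110
  queue-1: +90 → 130 ≥ 120
  queue-2: +55 → 95 < 100
  worker-2: +50 → 70 < 90
Round 5 — queue-1 pages on-call.
No further pages.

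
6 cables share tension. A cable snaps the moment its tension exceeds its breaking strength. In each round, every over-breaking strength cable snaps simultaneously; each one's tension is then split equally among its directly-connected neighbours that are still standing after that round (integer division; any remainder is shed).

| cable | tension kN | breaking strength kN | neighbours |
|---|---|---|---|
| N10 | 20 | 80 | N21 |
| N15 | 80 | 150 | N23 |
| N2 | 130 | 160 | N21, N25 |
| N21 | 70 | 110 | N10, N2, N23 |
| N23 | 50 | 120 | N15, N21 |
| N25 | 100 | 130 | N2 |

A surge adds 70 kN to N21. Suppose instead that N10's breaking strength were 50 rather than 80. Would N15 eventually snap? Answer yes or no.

With N10's breaking strength at 50:
Round 1 — N21 at 140 > 110. N21 snaps.
  N21 sheds 140 kN to N10, N2, N23: 46 each (2 lost).
    N10: 20+46 = 66 > 50
    N2: 130+46 = 176 > 160
    N23: 50+46 = 96 ≤ 120
Round 2 — N10, N2 snap.
  N10 sheds 66 kN: no online neighbours, lost.
  N2 sheds 176 kN to N25: 176 each.
    N25: 100+176 = 276 > 130
Round 3 — N25 snaps.
  N25 sheds 276 kN: no online neighbours, lost.
No further breaks.

no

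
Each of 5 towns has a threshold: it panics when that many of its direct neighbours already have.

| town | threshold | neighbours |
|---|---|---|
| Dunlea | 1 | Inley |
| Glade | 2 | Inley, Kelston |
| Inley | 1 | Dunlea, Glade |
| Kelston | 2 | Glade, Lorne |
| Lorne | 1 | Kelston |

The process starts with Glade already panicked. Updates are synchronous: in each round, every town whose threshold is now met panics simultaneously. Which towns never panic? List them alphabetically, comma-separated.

Round 1 — Glade panics (initial).
Round 2 — checking thresholds:
  Inley: 1 of 2 neighbours ≥ 1, panics.
  Kelston: 1 of 2 neighbours < 2, not yet.
Round 3 — checking thresholds:
  Dunlea: 1 of 1 neighbours ≥ 1, panics.
  Kelston: 1 of 2 neighbours < 2, not yet.
Round 4 — no new panics; cascade stops.

Kelston, Lorne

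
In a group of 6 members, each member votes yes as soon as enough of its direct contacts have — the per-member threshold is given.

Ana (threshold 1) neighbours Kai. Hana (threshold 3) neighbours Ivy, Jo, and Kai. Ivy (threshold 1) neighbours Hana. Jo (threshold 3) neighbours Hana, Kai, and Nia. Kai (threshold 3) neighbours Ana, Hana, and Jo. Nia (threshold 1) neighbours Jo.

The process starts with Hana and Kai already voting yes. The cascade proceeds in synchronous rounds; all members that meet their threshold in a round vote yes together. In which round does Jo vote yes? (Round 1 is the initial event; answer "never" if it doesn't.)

never

Round 1 — Hana, Kai vote yes (initial).
Round 2 — checking thresholds:
  Ana: 1 of 1 neighbours ≥ 1, votes yes.
  Ivy: 1 of 1 neighbours ≥ 1, votes yes.
  Jo: 2 of 3 neighbours < 3, not yet.
Round 3 — no new yes votes; cascade stops.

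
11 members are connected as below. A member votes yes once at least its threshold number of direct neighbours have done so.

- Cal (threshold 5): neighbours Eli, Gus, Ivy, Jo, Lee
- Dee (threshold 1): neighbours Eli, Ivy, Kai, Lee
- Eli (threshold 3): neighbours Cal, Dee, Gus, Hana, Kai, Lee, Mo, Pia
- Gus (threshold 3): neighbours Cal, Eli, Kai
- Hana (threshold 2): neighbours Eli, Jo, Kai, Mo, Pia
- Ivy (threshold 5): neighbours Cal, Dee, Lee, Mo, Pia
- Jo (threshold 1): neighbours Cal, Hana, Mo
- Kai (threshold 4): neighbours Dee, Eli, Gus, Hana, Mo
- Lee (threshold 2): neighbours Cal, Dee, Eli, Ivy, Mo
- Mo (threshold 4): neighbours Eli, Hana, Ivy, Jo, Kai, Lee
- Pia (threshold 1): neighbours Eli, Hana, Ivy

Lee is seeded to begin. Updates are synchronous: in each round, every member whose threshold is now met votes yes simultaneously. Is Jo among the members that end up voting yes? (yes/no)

no

Round 1 — Lee votes yes (initial).
Round 2 — checking thresholds:
  Cal: 1 of 5 neighbours < 5, not yet.
  Dee: 1 of 4 neighbours ≥ 1, votes yes.
  Eli: 1 of 8 neighbours < 3, not yet.
  Ivy: 1 of 5 neighbours < 5, not yet.
  Mo: 1 of 6 neighbours < 4, not yet.
Round 3 — no new yes votes; cascade stops.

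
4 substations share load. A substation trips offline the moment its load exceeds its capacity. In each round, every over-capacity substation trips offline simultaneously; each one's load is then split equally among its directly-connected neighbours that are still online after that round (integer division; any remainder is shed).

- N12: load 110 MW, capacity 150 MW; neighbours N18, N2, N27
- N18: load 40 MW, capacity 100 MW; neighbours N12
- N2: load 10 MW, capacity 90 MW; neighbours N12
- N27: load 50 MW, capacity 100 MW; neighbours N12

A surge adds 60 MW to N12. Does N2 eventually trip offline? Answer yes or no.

Round 1 — N12 at 170 > 150. N12 trips offline.
  N12 sheds 170 MW to N18, N2, N27: 56 each (2 lost).
    N18: 40+56 = 96 ≤ 100
    N2: 10+56 = 66 ≤ 90
    N27: 50+56 = 106 > 100
Round 2 — N27 trips offline.
  N27 sheds 106 MW: no online neighbours, lost.
No further trips.

no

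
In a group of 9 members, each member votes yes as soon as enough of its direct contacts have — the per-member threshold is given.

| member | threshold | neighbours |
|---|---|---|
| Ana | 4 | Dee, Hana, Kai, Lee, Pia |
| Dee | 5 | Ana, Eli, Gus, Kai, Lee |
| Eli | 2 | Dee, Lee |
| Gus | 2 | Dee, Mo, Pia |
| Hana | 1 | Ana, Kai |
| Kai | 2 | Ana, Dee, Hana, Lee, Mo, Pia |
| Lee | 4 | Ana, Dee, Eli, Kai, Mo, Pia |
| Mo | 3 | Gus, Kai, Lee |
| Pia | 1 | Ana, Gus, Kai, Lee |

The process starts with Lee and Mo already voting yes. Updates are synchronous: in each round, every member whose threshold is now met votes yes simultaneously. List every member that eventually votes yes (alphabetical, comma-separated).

Ana, Gus, Hana, Kai, Lee, Mo, Pia

Round 1 — Lee, Mo vote yes (initial).
Round 2 — checking thresholds:
  Ana: 1 of 5 neighbours < 4, not yet.
  Dee: 1 of 5 neighbours < 5, not yet.
  Eli: 1 of 2 neighbours < 2, not yet.
  Gus: 1 of 3 neighbours < 2, not yet.
  Kai: 2 of 6 neighbours ≥ 2, votes yes.
  Pia: 1 of 4 neighbours ≥ 1, votes yes.
Round 3 — checking thresholds:
  Ana: 3 of 5 neighbours < 4, not yet.
  Dee: 2 of 5 neighbours < 5, not yet.
  Eli: 1 of 2 neighbours < 2, not yet.
  Gus: 2 of 3 neighbours ≥ 2, votes yes.
  Hana: 1 of 2 neighbours ≥ 1, votes yes.
Round 4 — checking thresholds:
  Ana: 4 of 5 neighbours ≥ 4, votes yes.
  Dee: 3 of 5 neighbours < 5, not yet.
  Eli: 1 of 2 neighbours < 2, not yet.
Round 5 — no new yes votes; cascade stops.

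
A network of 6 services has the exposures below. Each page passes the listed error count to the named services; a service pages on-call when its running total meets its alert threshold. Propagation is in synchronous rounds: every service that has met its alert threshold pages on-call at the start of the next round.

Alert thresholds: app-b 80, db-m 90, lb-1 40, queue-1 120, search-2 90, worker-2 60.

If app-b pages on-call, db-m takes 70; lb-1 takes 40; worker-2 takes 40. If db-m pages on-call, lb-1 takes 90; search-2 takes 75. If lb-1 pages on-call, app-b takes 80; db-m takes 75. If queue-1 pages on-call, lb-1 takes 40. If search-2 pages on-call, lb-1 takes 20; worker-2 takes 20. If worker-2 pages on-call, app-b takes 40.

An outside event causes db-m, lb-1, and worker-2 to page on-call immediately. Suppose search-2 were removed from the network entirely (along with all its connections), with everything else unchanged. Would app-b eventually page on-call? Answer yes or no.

With search-2 removed:
Round 1 — db-m, lb-1, worker-2 page on-call (initial).
  app-b: +80+40 → 120 ≥ 80
Round 2 — app-b pages on-call.
No further pages.

yes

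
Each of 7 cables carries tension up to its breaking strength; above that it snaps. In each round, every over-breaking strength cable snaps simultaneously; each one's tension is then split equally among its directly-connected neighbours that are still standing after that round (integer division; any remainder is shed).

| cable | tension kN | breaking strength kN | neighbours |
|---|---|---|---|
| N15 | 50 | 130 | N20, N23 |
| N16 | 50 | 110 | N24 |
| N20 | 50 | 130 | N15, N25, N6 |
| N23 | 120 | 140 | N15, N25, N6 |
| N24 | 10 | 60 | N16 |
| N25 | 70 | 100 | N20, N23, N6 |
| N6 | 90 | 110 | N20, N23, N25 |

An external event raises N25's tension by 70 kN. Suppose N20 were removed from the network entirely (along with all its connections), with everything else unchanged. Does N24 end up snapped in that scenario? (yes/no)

With N20 removed:
Round 1 — N25 at 140 > 100. N25 snaps.
  N25 sheds 140 kN to N23, N6: 70 each.
    N23: 120+70 = 190 > 140
    N6: 90+70 = 160 > 110
Round 2 — N23, N6 snap.
  N23 sheds 190 kN to N15: 190 each.
    N15: 50+190 = 240 > 130
  N6 sheds 160 kN: no online neighbours, lost.
Round 3 — N15 snaps.
  N15 sheds 240 kN: no online neighbours, lost.
No further breaks.

no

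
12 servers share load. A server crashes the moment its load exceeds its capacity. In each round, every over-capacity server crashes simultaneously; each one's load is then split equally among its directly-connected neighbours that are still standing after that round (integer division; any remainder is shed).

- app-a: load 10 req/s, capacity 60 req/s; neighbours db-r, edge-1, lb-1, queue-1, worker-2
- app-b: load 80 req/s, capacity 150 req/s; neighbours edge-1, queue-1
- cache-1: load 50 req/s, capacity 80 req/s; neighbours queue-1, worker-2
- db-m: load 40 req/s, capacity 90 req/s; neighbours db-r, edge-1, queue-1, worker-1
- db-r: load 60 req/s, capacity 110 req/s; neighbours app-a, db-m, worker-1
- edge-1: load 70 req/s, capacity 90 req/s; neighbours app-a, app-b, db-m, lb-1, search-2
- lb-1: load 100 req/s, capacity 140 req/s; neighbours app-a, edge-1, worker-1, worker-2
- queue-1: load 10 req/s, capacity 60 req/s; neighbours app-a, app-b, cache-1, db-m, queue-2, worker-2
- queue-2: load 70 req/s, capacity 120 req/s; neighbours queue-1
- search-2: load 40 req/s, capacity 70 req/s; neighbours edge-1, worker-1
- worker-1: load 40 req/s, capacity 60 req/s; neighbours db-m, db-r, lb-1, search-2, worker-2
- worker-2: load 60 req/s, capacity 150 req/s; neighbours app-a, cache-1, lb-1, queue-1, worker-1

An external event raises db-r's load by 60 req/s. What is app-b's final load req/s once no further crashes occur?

Round 1 — db-r at 120 > 110. db-r crashes.
  db-r sheds 120 req/s to app-a, db-m, worker-1: 40 each.
    app-a: 10+40 = 50 ≤ 60
    db-m: 40+40 = 80 ≤ 90
    worker-1: 40+40 = 80 > 60
Round 2 — worker-1 crashes.
  worker-1 sheds 80 req/s to db-m, lb-1, search-2, worker-2: 20 each.
    db-m: 80+20 = 100 > 90
    lb-1: 100+20 = 120 ≤ 140
    search-2: 40+20 = 60 ≤ 70
    worker-2: 60+20 = 80 ≤ 150
Round 3 — db-m crashes.
  db-m sheds 100 req/s to edge-1, queue-1: 50 each.
    edge-1: 70+50 = 120 > 90
    queue-1: 10+50 = 60 ≤ 60
Round 4 — edge-1 crashes.
  edge-1 sheds 120 req/s to app-a, app-b, lb-1, search-2: 30 each.
    app-a: 50+30 = 80 > 60
    app-b: 80+30 = 110 ≤ 150
    lb-1: 120+30 = 150 > 140
    search-2: 60+30 = 90 > 70
Round 5 — app-a, lb-1, search-2 crash.
  app-a sheds 80 req/s to queue-1, worker-2: 40 each.
    queue-1: 60+40 = 100 > 60
    worker-2: 80+40 = 120 ≤ 150
  lb-1 sheds 150 req/s to worker-2: 150 each.
    worker-2: 120+150 = 270 > 150
  search-2 sheds 90 req/s: no online neighbours, lost.
Round 6 — queue-1, worker-2 crash.
  queue-1 sheds 100 req/s to app-b, cache-1, queue-2: 33 each (1 lost).
    app-b: 110+33 = 143 ≤ 150
    cache-1: 50+33 = 83 > 80
    queue-2: 70+33 = 103 ≤ 120
  worker-2 sheds 270 req/s to cache-1: 270 each.
    cache-1: 83+270 = 353 > 80
Round 7 — cache-1 crashes.
  cache-1 sheds 353 req/s: no online neighbours, lost.
No further crashes.

143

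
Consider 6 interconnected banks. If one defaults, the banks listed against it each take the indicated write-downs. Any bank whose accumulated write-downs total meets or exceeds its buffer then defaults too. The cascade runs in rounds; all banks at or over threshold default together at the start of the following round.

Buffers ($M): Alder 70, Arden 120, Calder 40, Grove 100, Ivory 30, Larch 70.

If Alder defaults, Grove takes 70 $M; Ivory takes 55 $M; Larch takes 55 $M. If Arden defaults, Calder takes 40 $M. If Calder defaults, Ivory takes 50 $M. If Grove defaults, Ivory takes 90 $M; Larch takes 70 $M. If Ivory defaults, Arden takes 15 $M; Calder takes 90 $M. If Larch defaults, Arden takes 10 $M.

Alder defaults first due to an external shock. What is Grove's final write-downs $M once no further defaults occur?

Round 1 — Alder defaults (initial).
  Grove: +70 → 70 < 100
  Ivory: +55 → 55 ≥ 30
  Larch: +55 → 55 < 70
Round 2 — Ivory defaults.
  Arden: +15 → 15 < 120
  Calder: +90 → 90 ≥ 40
Round 3 — Calder defaults.
No further defaults.

70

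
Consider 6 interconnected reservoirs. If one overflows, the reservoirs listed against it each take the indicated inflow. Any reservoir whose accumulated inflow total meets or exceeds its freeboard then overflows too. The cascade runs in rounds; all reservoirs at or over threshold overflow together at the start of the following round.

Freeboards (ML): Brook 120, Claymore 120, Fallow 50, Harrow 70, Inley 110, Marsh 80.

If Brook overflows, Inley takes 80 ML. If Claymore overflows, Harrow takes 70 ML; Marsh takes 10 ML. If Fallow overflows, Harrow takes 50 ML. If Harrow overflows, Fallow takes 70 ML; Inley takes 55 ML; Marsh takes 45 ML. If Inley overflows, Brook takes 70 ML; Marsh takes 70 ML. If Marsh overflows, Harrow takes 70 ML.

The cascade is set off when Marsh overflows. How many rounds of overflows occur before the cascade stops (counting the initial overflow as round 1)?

3

Round 1 — Marsh overflows (initial).
  Harrow: +70 → 70 ≥ 70
Round 2 — Harrow overflows.
  Fallow: +70 → 70 ≥ 50
  Inley: +55 → 55 < 110
Round 3 — Fallow overflows.
No further overflows.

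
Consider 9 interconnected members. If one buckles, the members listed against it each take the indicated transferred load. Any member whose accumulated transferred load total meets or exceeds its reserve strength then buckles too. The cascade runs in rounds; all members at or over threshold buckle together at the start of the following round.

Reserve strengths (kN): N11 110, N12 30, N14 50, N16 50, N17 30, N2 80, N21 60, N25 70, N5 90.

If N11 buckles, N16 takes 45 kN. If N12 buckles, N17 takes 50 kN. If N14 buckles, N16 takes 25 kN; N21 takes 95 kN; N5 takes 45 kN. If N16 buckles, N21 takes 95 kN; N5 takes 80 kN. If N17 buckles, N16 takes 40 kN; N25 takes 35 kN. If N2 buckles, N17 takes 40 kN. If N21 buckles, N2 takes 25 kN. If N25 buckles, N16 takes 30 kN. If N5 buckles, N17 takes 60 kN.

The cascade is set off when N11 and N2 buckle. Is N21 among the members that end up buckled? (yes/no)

Round 1 — N11, N2 buckle (initial).
  N16: +45 → 45 < 50
  N17: +40 → 40 ≥ 30
Round 2 — N17 buckles.
  N16: +40 → 85 ≥ 50
  N25: +35 → 35 < 70
Round 3 — N16 buckles.
  N21: +95 → 95 ≥ 60
  N5: +80 → 80 < 90
Round 4 — N21 buckles.
No further bucklings.

yes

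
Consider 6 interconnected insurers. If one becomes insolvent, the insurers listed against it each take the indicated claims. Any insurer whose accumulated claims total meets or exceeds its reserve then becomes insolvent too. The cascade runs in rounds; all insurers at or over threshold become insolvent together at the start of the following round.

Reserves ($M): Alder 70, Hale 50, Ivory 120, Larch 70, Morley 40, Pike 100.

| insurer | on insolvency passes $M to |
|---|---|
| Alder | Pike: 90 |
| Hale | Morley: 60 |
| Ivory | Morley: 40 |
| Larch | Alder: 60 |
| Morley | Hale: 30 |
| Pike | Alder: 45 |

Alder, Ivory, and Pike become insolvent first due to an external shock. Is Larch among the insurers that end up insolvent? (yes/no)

Round 1 — Alder, Ivory, Pike become insolvent (initial).
  Morley: +40 → 40 ≥ 40
Round 2 — Morley becomes insolvent.
  Hale: +30 → 30 < 50
No further insolvencies.

no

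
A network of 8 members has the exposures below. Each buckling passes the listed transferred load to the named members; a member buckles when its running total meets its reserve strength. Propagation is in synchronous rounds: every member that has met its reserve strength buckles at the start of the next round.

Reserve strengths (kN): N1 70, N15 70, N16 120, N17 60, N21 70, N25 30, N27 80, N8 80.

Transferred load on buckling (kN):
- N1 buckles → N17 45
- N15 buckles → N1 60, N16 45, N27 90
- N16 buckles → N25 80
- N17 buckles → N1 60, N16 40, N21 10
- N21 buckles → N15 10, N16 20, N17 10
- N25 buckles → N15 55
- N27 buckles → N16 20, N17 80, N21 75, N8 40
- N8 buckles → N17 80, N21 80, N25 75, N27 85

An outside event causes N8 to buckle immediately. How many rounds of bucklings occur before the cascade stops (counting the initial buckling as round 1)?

2

Round 1 — N8 buckles (initial).
  N17: +80 → 80 ≥ 60
  N21: +80 → 80 ≥ 70
  N25: +75 → 75 ≥ 30
  N27: +85 → 85 ≥ 80
Round 2 — N17, N21, N25, N27 buckle.
  N1: +60 → 60 < 70
  N15: +10+55 → 65 < 70
  N16: +40+20+20 → 80 < 120
No further bucklings.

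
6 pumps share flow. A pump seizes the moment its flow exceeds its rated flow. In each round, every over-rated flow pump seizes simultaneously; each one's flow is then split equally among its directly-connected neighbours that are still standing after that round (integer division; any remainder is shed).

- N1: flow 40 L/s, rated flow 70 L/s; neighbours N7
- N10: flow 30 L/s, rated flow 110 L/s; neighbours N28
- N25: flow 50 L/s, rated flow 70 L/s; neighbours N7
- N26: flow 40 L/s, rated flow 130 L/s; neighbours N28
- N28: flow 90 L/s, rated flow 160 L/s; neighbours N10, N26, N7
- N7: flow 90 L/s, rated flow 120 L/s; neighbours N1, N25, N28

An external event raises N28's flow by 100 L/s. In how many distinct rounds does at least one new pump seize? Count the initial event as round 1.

Round 1 — N28 at 190 > 160. N28 seizes.
  N28 sheds 190 L/s to N10, N26, N7: 63 each (1 lost).
    N10: 30+63 = 93 ≤ 110
    N26: 40+63 = 103 ≤ 130
    N7: 90+63 = 153 > 120
Round 2 — N7 seizes.
  N7 sheds 153 L/s to N1, N25: 76 each (1 lost).
    N1: 40+76 = 116 > 70
    N25: 50+76 = 126 > 70
Round 3 — N1, N25 seize.
  N1 sheds 116 L/s: no online neighbours, lost.
  N25 sheds 126 L/s: no online neighbours, lost.
No further seizures.

3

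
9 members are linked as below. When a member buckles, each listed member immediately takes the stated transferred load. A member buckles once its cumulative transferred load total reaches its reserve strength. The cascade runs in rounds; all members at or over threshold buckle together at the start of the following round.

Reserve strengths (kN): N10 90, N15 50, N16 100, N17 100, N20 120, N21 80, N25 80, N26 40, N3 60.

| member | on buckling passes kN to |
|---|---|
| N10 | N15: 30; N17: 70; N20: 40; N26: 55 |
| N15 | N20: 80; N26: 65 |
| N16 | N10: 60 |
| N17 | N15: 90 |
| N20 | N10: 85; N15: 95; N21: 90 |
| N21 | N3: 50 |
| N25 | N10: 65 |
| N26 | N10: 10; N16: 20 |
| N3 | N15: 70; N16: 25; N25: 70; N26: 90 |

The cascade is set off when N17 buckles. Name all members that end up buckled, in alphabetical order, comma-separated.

N15, N17, N26

Round 1 — N17 buckles (initial).
  N15: +90 → 90 ≥ 50
Round 2 — N15 buckles.
  N20: +80 → 80 < 120
  N26: +65 → 65 ≥ 40
Round 3 — N26 buckles.
  N10: +10 → 10 < 90
  N16: +20 → 20 < 100
No further bucklings.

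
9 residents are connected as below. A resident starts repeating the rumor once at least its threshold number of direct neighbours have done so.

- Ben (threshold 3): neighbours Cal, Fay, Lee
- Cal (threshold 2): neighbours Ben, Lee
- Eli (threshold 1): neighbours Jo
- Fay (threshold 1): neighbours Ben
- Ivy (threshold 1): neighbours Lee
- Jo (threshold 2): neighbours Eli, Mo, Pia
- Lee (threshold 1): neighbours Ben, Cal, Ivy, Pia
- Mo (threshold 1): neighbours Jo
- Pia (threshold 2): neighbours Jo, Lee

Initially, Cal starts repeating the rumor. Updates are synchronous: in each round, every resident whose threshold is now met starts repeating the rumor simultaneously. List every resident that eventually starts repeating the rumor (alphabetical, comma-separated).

Round 1 — Cal starts repeating the rumor (initial).
Round 2 — checking thresholds:
  Ben: 1 of 3 neighbours < 3, holds.
  Lee: 1 of 4 neighbours ≥ 1, starts repeating the rumor.
Round 3 — checking thresholds:
  Ben: 2 of 3 neighbours < 3, holds.
  Ivy: 1 of 1 neighbours ≥ 1, starts repeating the rumor.
  Pia: 1 of 2 neighbours < 2, holds.
Round 4 — no new spreads; cascade stops.

Cal, Ivy, Lee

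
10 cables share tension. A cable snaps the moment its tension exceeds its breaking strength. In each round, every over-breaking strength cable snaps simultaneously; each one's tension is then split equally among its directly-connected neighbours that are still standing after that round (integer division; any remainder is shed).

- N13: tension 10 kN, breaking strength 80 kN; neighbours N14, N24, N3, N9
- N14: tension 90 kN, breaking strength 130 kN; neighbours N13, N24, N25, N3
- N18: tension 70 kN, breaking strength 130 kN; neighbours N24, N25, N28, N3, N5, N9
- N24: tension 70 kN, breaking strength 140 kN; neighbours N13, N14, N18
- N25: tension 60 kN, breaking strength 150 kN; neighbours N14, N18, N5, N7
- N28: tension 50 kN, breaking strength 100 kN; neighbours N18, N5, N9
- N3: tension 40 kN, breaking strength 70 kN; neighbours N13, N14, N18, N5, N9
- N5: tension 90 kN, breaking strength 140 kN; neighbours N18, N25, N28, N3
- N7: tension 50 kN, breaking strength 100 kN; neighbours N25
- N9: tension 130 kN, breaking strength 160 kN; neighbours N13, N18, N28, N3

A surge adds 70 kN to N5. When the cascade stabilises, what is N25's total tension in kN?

Round 1 — N5 at 160 > 140. N5 snaps.
  N5 sheds 160 kN to N18, N25, N28, N3: 40 each.
    N18: 70+40 = 110 ≤ 130
    N25: 60+40 = 100 ≤ 150
    N28: 50+40 = 90 ≤ 100
    N3: 40+40 = 80 > 70
Round 2 — N3 snaps.
  N3 sheds 80 kN to N13, N14, N18, N9: 20 each.
    N13: 10+20 = 30 ≤ 80
    N14: 90+20 = 110 ≤ 130
    N18: 110+20 = 130 ≤ 130
    N9: 130+20 = 150 ≤ 160
No further breaks.

100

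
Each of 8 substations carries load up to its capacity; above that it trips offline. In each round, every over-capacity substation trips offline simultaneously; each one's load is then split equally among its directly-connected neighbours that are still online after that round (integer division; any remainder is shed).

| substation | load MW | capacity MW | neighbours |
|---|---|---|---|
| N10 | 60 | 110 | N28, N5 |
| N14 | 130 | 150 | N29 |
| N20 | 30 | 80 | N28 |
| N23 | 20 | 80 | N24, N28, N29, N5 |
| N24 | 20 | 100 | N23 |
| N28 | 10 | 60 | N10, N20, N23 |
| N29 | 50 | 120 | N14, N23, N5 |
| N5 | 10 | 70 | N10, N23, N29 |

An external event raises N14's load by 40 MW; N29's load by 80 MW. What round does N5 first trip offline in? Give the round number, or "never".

2

Round 1 — N14 at 170 > 150; N29 at 130 > 120. N14, N29 trip offline.
  N14 sheds 170 MW: no online neighbours, lost.
  N29 sheds 130 MW to N23, N5: 65 each.
    N23: 20+65 = 85 > 80
    N5: 10+65 = 75 > 70
Round 2 — N23, N5 trip offline.
  N23 sheds 85 MW to N24, N28: 42 each (1 lost).
    N24: 20+42 = 62 ≤ 100
    N28: 10+42 = 52 ≤ 60
  N5 sheds 75 MW to N10: 75 each.
    N10: 60+75 = 135 > 110
Round 3 — N10 trips offline.
  N10 sheds 135 MW to N28: 135 each.
    N28: 52+135 = 187 > 60
Round 4 — N28 trips offline.
  N28 sheds 187 MW to N20: 187 each.
    N20: 30+187 = 217 > 80
Round 5 — N20 trips offline.
  N20 sheds 217 MW: no online neighbours, lost.
No further trips.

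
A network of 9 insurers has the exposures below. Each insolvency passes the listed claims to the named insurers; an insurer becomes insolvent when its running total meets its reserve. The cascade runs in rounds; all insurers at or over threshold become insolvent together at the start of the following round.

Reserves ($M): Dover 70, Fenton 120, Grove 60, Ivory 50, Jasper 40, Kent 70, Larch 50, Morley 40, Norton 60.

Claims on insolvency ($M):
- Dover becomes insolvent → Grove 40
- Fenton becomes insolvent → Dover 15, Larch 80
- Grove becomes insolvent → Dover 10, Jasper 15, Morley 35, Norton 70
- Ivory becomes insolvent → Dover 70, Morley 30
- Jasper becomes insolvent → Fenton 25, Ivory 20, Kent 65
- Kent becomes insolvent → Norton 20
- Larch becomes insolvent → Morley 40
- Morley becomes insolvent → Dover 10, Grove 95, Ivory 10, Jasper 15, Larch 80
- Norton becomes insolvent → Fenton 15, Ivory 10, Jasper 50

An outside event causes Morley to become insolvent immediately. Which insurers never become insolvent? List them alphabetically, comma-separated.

Dover, Fenton, Ivory, Kent

Round 1 — Morley becomes insolvent (initial).
  Dover: +10 → 10 < 70
  Grove: +95 → 95 ≥ 60
  Ivory: +10 → 10 < 50
  Jasper: +15 → 15 < 40
  Larch: +80 → 80 ≥ 50
Round 2 — Grove, Larch become insolvent.
  Dover: +10 → 20 < 70
  Jasper: +15 → 30 < 40
  Norton: +70 → 70 ≥ 60
Round 3 — Norton becomes insolvent.
  Fenton: +15 → 15 < 120
  Ivory: +10 → 20 < 50
  Jasper: +50 → 80 ≥ 40
Round 4 — Jasper becomes insolvent.
  Fenton: +25 → 40 < 120
  Ivory: +20 → 40 < 50
  Kent: +65 → 65 < 70
No further insolvencies.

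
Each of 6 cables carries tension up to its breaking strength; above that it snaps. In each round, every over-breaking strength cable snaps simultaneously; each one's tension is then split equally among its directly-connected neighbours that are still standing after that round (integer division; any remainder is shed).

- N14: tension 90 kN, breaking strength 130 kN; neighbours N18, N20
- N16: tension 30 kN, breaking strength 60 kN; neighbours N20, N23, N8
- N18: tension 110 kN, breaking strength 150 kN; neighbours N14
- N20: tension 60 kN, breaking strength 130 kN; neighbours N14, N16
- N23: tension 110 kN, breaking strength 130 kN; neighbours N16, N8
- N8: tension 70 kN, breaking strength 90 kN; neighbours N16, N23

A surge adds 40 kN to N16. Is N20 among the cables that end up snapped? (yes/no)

Round 1 — N16 at 70 > 60. N16 snaps.
  N16 sheds 70 kN to N20, N23, N8: 23 each (1 lost).
    N20: 60+23 = 83 ≤ 130
    N23: 110+23 = 133 > 130
    N8: 70+23 = 93 > 90
Round 2 — N23, N8 snap.
  N23 sheds 133 kN: no online neighbours, lost.
  N8 sheds 93 kN: no online neighbours, lost.
No further breaks.

no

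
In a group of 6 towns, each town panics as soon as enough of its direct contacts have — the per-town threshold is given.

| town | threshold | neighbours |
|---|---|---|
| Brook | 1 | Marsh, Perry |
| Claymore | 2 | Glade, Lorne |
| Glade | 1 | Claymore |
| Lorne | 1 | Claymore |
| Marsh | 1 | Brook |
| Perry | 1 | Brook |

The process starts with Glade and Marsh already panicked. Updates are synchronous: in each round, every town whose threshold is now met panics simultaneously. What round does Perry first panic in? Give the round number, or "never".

3

Round 1 — Glade, Marsh panic (initial).
Round 2 — checking thresholds:
  Brook: 1 of 2 neighbours ≥ 1, panics.
  Claymore: 1 of 2 neighbours < 2, holds.
Round 3 — checking thresholds:
  Claymore: 1 of 2 neighbours < 2, holds.
  Perry: 1 of 1 neighbours ≥ 1, panics.
Round 4 — no new panics; cascade stops.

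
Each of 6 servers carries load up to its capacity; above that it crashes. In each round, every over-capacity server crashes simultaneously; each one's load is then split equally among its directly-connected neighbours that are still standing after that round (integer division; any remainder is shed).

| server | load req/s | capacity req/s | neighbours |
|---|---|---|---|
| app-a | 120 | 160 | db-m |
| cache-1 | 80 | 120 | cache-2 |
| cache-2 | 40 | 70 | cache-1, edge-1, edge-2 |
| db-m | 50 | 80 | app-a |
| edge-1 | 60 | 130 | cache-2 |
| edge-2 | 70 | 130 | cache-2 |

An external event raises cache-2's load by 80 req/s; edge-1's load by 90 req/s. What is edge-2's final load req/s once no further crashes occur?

Round 1 — cache-2 at 120 > 70; edge-1 at 150 > 130. cache-2, edge-1 crash.
  cache-2 sheds 120 req/s to cache-1, edge-2: 60 each.
    cache-1: 80+60 = 140 > 120
    edge-2: 70+60 = 130 ≤ 130
  edge-1 sheds 150 req/s: no online neighbours, lost.
Round 2 — cache-1 crashes.
  cache-1 sheds 140 req/s: no online neighbours, lost.
No further crashes.

130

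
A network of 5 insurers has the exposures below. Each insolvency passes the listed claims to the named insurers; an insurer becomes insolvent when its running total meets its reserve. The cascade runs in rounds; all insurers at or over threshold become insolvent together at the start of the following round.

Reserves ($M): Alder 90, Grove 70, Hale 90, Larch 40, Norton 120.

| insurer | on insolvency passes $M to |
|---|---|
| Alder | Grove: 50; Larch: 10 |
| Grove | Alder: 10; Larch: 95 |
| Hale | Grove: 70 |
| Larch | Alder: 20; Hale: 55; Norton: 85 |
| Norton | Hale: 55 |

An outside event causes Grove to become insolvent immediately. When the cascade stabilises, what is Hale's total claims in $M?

Round 1 — Grove becomes insolvent (initial).
  Alder: +10 → 10 < 90
  Larch: +95 → 95 ≥ 40
Round 2 — Larch becomes insolvent.
  Alder: +20 → 30 < 90
  Hale: +55 → 55 < 90
  Norton: +85 → 85 < 120
No further insolvencies.

55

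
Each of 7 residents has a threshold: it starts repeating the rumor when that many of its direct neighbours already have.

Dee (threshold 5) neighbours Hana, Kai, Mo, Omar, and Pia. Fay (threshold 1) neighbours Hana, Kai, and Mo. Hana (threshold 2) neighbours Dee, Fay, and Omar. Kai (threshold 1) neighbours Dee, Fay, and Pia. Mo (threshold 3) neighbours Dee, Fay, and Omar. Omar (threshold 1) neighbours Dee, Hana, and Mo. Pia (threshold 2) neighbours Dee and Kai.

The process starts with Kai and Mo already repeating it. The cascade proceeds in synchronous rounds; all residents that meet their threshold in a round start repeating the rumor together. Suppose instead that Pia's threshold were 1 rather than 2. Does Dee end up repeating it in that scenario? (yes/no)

yes

With Pia's threshold at 1:
Round 1 — Kai, Mo start repeating the rumor (initial).
Round 2 — checking thresholds:
  Dee: 2 of 5 neighbours < 5, not yet.
  Fay: 2 of 3 neighbours ≥ 1, starts repeating the rumor.
  Omar: 1 of 3 neighbours ≥ 1, starts repeating the rumor.
  Pia: 1 of 2 neighbours ≥ 1, starts repeating the rumor.
Round 3 — checking thresholds:
  Dee: 4 of 5 neighbours < 5, not yet.
  Hana: 2 of 3 neighbours ≥ 2, starts repeating the rumor.
Round 4 — checking thresholds:
  Dee: 5 of 5 neighbours ≥ 5, starts repeating the rumor.
Round 5 — no new spreads; cascade stops.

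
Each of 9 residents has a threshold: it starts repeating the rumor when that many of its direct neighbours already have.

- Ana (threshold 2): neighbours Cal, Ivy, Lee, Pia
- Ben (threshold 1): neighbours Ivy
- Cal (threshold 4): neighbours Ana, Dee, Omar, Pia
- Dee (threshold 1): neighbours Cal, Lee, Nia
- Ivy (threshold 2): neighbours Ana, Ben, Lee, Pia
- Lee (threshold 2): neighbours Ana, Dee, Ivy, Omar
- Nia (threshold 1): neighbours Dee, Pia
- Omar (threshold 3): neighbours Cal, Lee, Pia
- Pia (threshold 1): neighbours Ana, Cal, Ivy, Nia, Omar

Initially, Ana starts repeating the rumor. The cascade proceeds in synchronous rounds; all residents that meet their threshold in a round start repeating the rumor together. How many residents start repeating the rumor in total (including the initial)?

7

Round 1 — Ana starts repeating the rumor (initial).
Round 2 — checking thresholds:
  Cal: 1 of 4 neighbours < 4, holds.
  Ivy: 1 of 4 neighbours < 2, holds.
  Lee: 1 of 4 neighbours < 2, holds.
  Pia: 1 of 5 neighbours ≥ 1, starts repeating the rumor.
Round 3 — checking thresholds:
  Cal: 2 of 4 neighbours < 4, holds.
  Ivy: 2 of 4 neighbours ≥ 2, starts repeating the rumor.
  Lee: 1 of 4 neighbours < 2, holds.
  Nia: 1 of 2 neighbours ≥ 1, starts repeating the rumor.
  Omar: 1 of 3 neighbours < 3, holds.
Round 4 — checking thresholds:
  Ben: 1 of 1 neighbours ≥ 1, starts repeating the rumor.
  Cal: 2 of 4 neighbours < 4, holds.
  Dee: 1 of 3 neighbours ≥ 1, starts repeating the rumor.
  Lee: 2 of 4 neighbours ≥ 2, starts repeating the rumor.
  Omar: 1 of 3 neighbours < 3, holds.
Round 5 — no new spreads; cascade stops.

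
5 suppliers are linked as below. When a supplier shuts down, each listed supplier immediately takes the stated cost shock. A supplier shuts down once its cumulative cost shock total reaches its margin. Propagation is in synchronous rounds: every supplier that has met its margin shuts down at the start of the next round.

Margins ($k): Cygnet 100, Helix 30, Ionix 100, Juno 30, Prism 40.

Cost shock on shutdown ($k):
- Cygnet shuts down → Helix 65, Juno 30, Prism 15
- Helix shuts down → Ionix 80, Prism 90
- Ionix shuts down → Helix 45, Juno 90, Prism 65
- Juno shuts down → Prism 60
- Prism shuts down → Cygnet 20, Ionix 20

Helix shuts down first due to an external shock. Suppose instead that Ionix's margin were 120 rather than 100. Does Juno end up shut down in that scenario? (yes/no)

With Ionix's margin at 120:
Round 1 — Helix shuts down (initial).
  Ionix: +80 → 80 < 120
  Prism: +90 → 90 ≥ 40
Round 2 — Prism shuts down.
  Cygnet: +20 → 20 < 100
  Ionix: +20 → 100 < 120
No further shutdowns.

no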